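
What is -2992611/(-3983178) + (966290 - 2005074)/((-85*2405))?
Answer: 1583142026409/271420387550 ≈ 5.8328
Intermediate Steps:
-2992611/(-3983178) + (966290 - 2005074)/((-85*2405)) = -2992611*(-1/3983178) - 1038784/(-204425) = 997537/1327726 - 1038784*(-1/204425) = 997537/1327726 + 1038784/204425 = 1583142026409/271420387550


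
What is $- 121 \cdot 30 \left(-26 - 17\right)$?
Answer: $156090$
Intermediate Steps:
$- 121 \cdot 30 \left(-26 - 17\right) = - 121 \cdot 30 \left(-43\right) = \left(-121\right) \left(-1290\right) = 156090$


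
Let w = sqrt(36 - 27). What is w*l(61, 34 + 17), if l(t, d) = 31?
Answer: 93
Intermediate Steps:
w = 3 (w = sqrt(9) = 3)
w*l(61, 34 + 17) = 3*31 = 93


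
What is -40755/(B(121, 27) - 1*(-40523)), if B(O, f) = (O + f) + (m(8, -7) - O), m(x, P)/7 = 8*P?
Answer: -13585/13386 ≈ -1.0149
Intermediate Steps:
m(x, P) = 56*P (m(x, P) = 7*(8*P) = 56*P)
B(O, f) = -392 + f (B(O, f) = (O + f) + (56*(-7) - O) = (O + f) + (-392 - O) = -392 + f)
-40755/(B(121, 27) - 1*(-40523)) = -40755/((-392 + 27) - 1*(-40523)) = -40755/(-365 + 40523) = -40755/40158 = -40755*1/40158 = -13585/13386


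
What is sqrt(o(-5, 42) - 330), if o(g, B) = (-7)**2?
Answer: I*sqrt(281) ≈ 16.763*I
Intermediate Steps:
o(g, B) = 49
sqrt(o(-5, 42) - 330) = sqrt(49 - 330) = sqrt(-281) = I*sqrt(281)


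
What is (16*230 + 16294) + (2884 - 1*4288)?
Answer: 18570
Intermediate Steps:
(16*230 + 16294) + (2884 - 1*4288) = (3680 + 16294) + (2884 - 4288) = 19974 - 1404 = 18570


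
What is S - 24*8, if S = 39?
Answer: -153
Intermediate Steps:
S - 24*8 = 39 - 24*8 = 39 - 192 = -153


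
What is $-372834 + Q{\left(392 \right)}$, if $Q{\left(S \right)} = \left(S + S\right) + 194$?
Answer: $-371856$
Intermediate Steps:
$Q{\left(S \right)} = 194 + 2 S$ ($Q{\left(S \right)} = 2 S + 194 = 194 + 2 S$)
$-372834 + Q{\left(392 \right)} = -372834 + \left(194 + 2 \cdot 392\right) = -372834 + \left(194 + 784\right) = -372834 + 978 = -371856$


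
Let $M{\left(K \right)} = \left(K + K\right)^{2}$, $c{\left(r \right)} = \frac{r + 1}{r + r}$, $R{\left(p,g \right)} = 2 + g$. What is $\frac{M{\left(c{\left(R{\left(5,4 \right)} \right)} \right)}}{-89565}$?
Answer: $- \frac{7}{460620} \approx -1.5197 \cdot 10^{-5}$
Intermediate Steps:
$c{\left(r \right)} = \frac{1 + r}{2 r}$
$M{\left(K \right)} = 4 K^{2}$ ($M{\left(K \right)} = \left(2 K\right)^{2} = 4 K^{2}$)
$\frac{M{\left(c{\left(R{\left(5,4 \right)} \right)} \right)}}{-89565} = \frac{4 \left(\frac{1 + \left(2 + 4\right)}{2 \left(2 + 4\right)}\right)^{2}}{-89565} = 4 \left(\frac{1 + 6}{2 \cdot 6}\right)^{2} \left(- \frac{1}{89565}\right) = 4 \left(\frac{1}{2} \cdot \frac{1}{6} \cdot 7\right)^{2} \left(- \frac{1}{89565}\right) = 4 \left(\frac{7}{12}\right)^{2} \left(- \frac{1}{89565}\right) = 4 \cdot \frac{49}{144} \left(- \frac{1}{89565}\right) = \frac{49}{36} \left(- \frac{1}{89565}\right) = - \frac{7}{460620}$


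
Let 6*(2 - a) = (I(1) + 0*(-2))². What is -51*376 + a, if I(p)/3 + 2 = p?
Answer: -38351/2 ≈ -19176.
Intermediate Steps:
I(p) = -6 + 3*p
a = ½ (a = 2 - ((-6 + 3*1) + 0*(-2))²/6 = 2 - ((-6 + 3) + 0)²/6 = 2 - (-3 + 0)²/6 = 2 - ⅙*(-3)² = 2 - ⅙*9 = 2 - 3/2 = ½ ≈ 0.50000)
-51*376 + a = -51*376 + ½ = -19176 + ½ = -38351/2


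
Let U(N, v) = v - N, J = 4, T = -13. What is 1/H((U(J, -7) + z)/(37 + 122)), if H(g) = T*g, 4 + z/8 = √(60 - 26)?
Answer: -2279/1417 - 424*√34/1417 ≈ -3.3531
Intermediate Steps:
z = -32 + 8*√34 (z = -32 + 8*√(60 - 26) = -32 + 8*√34 ≈ 14.648)
H(g) = -13*g
1/H((U(J, -7) + z)/(37 + 122)) = 1/(-13*((-7 - 1*4) + (-32 + 8*√34))/(37 + 122)) = 1/(-13*((-7 - 4) + (-32 + 8*√34))/159) = 1/(-13*(-11 + (-32 + 8*√34))/159) = 1/(-13*(-43 + 8*√34)/159) = 1/(-13*(-43/159 + 8*√34/159)) = 1/(559/159 - 104*√34/159)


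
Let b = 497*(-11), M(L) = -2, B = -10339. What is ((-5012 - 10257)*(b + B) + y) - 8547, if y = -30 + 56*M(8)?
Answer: 241333125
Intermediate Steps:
b = -5467
y = -142 (y = -30 + 56*(-2) = -30 - 112 = -142)
((-5012 - 10257)*(b + B) + y) - 8547 = ((-5012 - 10257)*(-5467 - 10339) - 142) - 8547 = (-15269*(-15806) - 142) - 8547 = (241341814 - 142) - 8547 = 241341672 - 8547 = 241333125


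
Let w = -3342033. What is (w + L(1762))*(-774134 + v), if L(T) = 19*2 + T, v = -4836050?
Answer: 18739321732872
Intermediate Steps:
L(T) = 38 + T
(w + L(1762))*(-774134 + v) = (-3342033 + (38 + 1762))*(-774134 - 4836050) = (-3342033 + 1800)*(-5610184) = -3340233*(-5610184) = 18739321732872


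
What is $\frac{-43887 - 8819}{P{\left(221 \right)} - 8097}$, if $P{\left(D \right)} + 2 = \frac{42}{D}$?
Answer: $\frac{11648026}{1789837} \approx 6.5079$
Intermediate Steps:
$P{\left(D \right)} = -2 + \frac{42}{D}$
$\frac{-43887 - 8819}{P{\left(221 \right)} - 8097} = \frac{-43887 - 8819}{\left(-2 + \frac{42}{221}\right) - 8097} = - \frac{52706}{\left(-2 + 42 \cdot \frac{1}{221}\right) - 8097} = - \frac{52706}{\left(-2 + \frac{42}{221}\right) - 8097} = - \frac{52706}{- \frac{400}{221} - 8097} = - \frac{52706}{- \frac{1789837}{221}} = \left(-52706\right) \left(- \frac{221}{1789837}\right) = \frac{11648026}{1789837}$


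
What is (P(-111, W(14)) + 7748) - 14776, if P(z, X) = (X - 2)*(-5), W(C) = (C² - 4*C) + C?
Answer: -7788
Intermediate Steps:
W(C) = C² - 3*C
P(z, X) = 10 - 5*X (P(z, X) = (-2 + X)*(-5) = 10 - 5*X)
(P(-111, W(14)) + 7748) - 14776 = ((10 - 70*(-3 + 14)) + 7748) - 14776 = ((10 - 70*11) + 7748) - 14776 = ((10 - 5*154) + 7748) - 14776 = ((10 - 770) + 7748) - 14776 = (-760 + 7748) - 14776 = 6988 - 14776 = -7788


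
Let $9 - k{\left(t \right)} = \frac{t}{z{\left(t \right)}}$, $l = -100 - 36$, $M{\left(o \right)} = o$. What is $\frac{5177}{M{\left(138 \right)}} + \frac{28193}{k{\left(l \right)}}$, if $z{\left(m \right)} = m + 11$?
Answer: $\frac{21367361}{5934} \approx 3600.8$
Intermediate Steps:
$l = -136$
$z{\left(m \right)} = 11 + m$
$k{\left(t \right)} = 9 - \frac{t}{11 + t}$
$\frac{5177}{M{\left(138 \right)}} + \frac{28193}{k{\left(l \right)}} = \frac{5177}{138} + \frac{28193}{\frac{1}{11 - 136} \left(99 + 8 \left(-136\right)\right)} = 5177 \cdot \frac{1}{138} + \frac{28193}{\frac{1}{-125} \left(99 - 1088\right)} = \frac{5177}{138} + \frac{28193}{\left(- \frac{1}{125}\right) \left(-989\right)} = \frac{5177}{138} + \frac{28193}{\frac{989}{125}} = \frac{5177}{138} + 28193 \cdot \frac{125}{989} = \frac{5177}{138} + \frac{3524125}{989} = \frac{21367361}{5934}$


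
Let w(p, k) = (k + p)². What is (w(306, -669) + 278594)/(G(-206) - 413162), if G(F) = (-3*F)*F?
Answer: -410363/540470 ≈ -0.75927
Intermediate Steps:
G(F) = -3*F²
(w(306, -669) + 278594)/(G(-206) - 413162) = ((-669 + 306)² + 278594)/(-3*(-206)² - 413162) = ((-363)² + 278594)/(-3*42436 - 413162) = (131769 + 278594)/(-127308 - 413162) = 410363/(-540470) = 410363*(-1/540470) = -410363/540470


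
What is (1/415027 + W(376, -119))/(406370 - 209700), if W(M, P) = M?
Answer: 156050153/81623360090 ≈ 0.0019118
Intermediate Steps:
(1/415027 + W(376, -119))/(406370 - 209700) = (1/415027 + 376)/(406370 - 209700) = (1/415027 + 376)/196670 = (156050153/415027)*(1/196670) = 156050153/81623360090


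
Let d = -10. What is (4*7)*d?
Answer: -280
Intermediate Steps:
(4*7)*d = (4*7)*(-10) = 28*(-10) = -280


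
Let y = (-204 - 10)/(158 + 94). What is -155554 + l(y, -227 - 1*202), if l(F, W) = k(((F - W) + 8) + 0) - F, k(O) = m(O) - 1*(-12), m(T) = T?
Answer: -155105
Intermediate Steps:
y = -107/126 (y = -214/252 = -214*1/252 = -107/126 ≈ -0.84921)
k(O) = 12 + O (k(O) = O - 1*(-12) = O + 12 = 12 + O)
l(F, W) = 20 - W (l(F, W) = (12 + (((F - W) + 8) + 0)) - F = (12 + ((8 + F - W) + 0)) - F = (12 + (8 + F - W)) - F = (20 + F - W) - F = 20 - W)
-155554 + l(y, -227 - 1*202) = -155554 + (20 - (-227 - 1*202)) = -155554 + (20 - (-227 - 202)) = -155554 + (20 - 1*(-429)) = -155554 + (20 + 429) = -155554 + 449 = -155105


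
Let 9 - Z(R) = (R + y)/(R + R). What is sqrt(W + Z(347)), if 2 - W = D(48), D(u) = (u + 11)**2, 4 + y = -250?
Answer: I*sqrt(1671341462)/694 ≈ 58.908*I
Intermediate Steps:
y = -254 (y = -4 - 250 = -254)
D(u) = (11 + u)**2
Z(R) = 9 - (-254 + R)/(2*R) (Z(R) = 9 - (R - 254)/(R + R) = 9 - (-254 + R)/(2*R))
W = -3479 (W = 2 - (11 + 48)**2 = 2 - 1*59**2 = 2 - 1*3481 = 2 - 3481 = -3479)
sqrt(W + Z(347)) = sqrt(-3479 + (17/2 + 127/347)) = sqrt(-3479 + 6153/694) = sqrt(-2408273/694) = I*sqrt(1671341462)/694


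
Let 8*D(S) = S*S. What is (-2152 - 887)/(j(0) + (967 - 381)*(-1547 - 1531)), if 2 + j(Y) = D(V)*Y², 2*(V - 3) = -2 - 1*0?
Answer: 3039/1803710 ≈ 0.0016849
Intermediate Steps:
V = 2 (V = 3 + (-2 - 1*0)/2 = 3 + (-2 + 0)/2 = 3 + (½)*(-2) = 3 - 1 = 2)
D(S) = S²/8 (D(S) = (S*S)/8 = S²/8)
j(Y) = -2 + Y²/2 (j(Y) = -2 + ((⅛)*2²)*Y² = -2 + ((⅛)*4)*Y² = -2 + Y²/2)
(-2152 - 887)/(j(0) + (967 - 381)*(-1547 - 1531)) = (-2152 - 887)/((-2 + (½)*0²) + (967 - 381)*(-1547 - 1531)) = -3039/((-2 + (½)*0) + 586*(-3078)) = -3039/((-2 + 0) - 1803708) = -3039/(-2 - 1803708) = -3039/(-1803710) = -3039*(-1/1803710) = 3039/1803710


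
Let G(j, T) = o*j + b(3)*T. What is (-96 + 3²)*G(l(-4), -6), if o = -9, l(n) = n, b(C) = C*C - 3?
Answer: 0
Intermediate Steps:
b(C) = -3 + C² (b(C) = C² - 3 = -3 + C²)
G(j, T) = -9*j + 6*T (G(j, T) = -9*j + (-3 + 3²)*T = -9*j + (-3 + 9)*T = -9*j + 6*T)
(-96 + 3²)*G(l(-4), -6) = (-96 + 3²)*(-9*(-4) + 6*(-6)) = (-96 + 9)*(36 - 36) = -87*0 = 0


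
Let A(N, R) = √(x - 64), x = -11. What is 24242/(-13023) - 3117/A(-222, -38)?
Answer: -24242/13023 + 1039*I*√3/5 ≈ -1.8615 + 359.92*I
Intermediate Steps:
A(N, R) = 5*I*√3 (A(N, R) = √(-11 - 64) = √(-75) = 5*I*√3)
24242/(-13023) - 3117/A(-222, -38) = 24242/(-13023) - 3117*(-I*√3/15) = 24242*(-1/13023) - (-1039)*I*√3/5 = -24242/13023 + 1039*I*√3/5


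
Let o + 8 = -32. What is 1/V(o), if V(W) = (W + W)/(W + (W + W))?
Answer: 3/2 ≈ 1.5000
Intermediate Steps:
o = -40 (o = -8 - 32 = -40)
V(W) = ⅔ (V(W) = (2*W)/(W + 2*W) = (2*W)/((3*W)) = (2*W)*(1/(3*W)) = ⅔)
1/V(o) = 1/(⅔) = 3/2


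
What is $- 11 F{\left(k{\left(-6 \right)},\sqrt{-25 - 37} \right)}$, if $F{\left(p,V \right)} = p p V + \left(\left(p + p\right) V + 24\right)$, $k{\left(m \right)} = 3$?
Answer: $-264 - 165 i \sqrt{62} \approx -264.0 - 1299.2 i$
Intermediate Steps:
$F{\left(p,V \right)} = 24 + V p^{2} + 2 V p$ ($F{\left(p,V \right)} = p^{2} V + \left(2 p V + 24\right) = V p^{2} + \left(2 V p + 24\right) = V p^{2} + \left(24 + 2 V p\right) = 24 + V p^{2} + 2 V p$)
$- 11 F{\left(k{\left(-6 \right)},\sqrt{-25 - 37} \right)} = - 11 \left(24 + \sqrt{-25 - 37} \cdot 3^{2} + 2 \sqrt{-25 - 37} \cdot 3\right) = - 11 \left(24 + \sqrt{-62} \cdot 9 + 2 \sqrt{-62} \cdot 3\right) = - 11 \left(24 + i \sqrt{62} \cdot 9 + 2 i \sqrt{62} \cdot 3\right) = - 11 \left(24 + 9 i \sqrt{62} + 6 i \sqrt{62}\right) = - 11 \left(24 + 15 i \sqrt{62}\right) = -264 - 165 i \sqrt{62}$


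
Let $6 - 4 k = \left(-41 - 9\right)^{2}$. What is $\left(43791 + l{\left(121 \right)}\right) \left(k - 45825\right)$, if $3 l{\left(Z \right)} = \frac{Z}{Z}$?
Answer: $- \frac{6102125239}{3} \approx -2.034 \cdot 10^{9}$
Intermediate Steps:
$l{\left(Z \right)} = \frac{1}{3}$ ($l{\left(Z \right)} = \frac{Z \frac{1}{Z}}{3} = \frac{1}{3} \cdot 1 = \frac{1}{3}$)
$k = - \frac{1247}{2}$ ($k = \frac{3}{2} - \frac{\left(-41 - 9\right)^{2}}{4} = \frac{3}{2} - \frac{\left(-50\right)^{2}}{4} = \frac{3}{2} - 625 = - \frac{1247}{2} \approx -623.5$)
$\left(43791 + l{\left(121 \right)}\right) \left(k - 45825\right) = \left(43791 + \frac{1}{3}\right) \left(- \frac{1247}{2} - 45825\right) = \frac{131374}{3} \left(- \frac{92897}{2}\right) = - \frac{6102125239}{3}$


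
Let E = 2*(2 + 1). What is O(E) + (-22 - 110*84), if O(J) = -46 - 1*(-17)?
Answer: -9291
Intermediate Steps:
E = 6 (E = 2*3 = 6)
O(J) = -29 (O(J) = -46 + 17 = -29)
O(E) + (-22 - 110*84) = -29 + (-22 - 110*84) = -29 + (-22 - 9240) = -29 - 9262 = -9291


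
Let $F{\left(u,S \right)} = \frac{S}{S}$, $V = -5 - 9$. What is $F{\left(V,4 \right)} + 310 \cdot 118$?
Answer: $36581$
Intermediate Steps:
$V = -14$
$F{\left(u,S \right)} = 1$
$F{\left(V,4 \right)} + 310 \cdot 118 = 1 + 310 \cdot 118 = 1 + 36580 = 36581$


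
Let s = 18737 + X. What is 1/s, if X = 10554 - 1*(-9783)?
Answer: 1/39074 ≈ 2.5592e-5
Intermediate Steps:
X = 20337 (X = 10554 + 9783 = 20337)
s = 39074 (s = 18737 + 20337 = 39074)
1/s = 1/39074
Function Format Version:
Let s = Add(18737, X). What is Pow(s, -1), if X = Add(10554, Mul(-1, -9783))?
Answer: Rational(1, 39074) ≈ 2.5592e-5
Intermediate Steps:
X = 20337 (X = Add(10554, 9783) = 20337)
s = 39074 (s = Add(18737, 20337) = 39074)
Pow(s, -1) = Pow(39074, -1) = Rational(1, 39074)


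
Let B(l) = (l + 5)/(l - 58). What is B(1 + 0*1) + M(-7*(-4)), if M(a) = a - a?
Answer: -2/19 ≈ -0.10526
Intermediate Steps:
B(l) = (5 + l)/(-58 + l)
M(a) = 0
B(1 + 0*1) + M(-7*(-4)) = (5 + (1 + 0*1))/(-58 + (1 + 0*1)) + 0 = (5 + (1 + 0))/(-58 + (1 + 0)) + 0 = (5 + 1)/(-58 + 1) + 0 = 6/(-57) + 0 = -1/57*6 + 0 = -2/19 + 0 = -2/19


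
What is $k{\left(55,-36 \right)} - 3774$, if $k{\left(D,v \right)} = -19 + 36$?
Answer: $-3757$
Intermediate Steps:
$k{\left(D,v \right)} = 17$
$k{\left(55,-36 \right)} - 3774 = 17 - 3774 = -3757$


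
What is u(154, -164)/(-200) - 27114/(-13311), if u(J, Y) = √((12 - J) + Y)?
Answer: 9038/4437 - 3*I*√34/200 ≈ 2.037 - 0.087464*I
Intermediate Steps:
u(J, Y) = √(12 + Y - J)
u(154, -164)/(-200) - 27114/(-13311) = √(12 - 164 - 1*154)/(-200) - 27114/(-13311) = √(12 - 164 - 154)*(-1/200) - 27114*(-1/13311) = √(-306)*(-1/200) + 9038/4437 = (3*I*√34)*(-1/200) + 9038/4437 = -3*I*√34/200 + 9038/4437 = 9038/4437 - 3*I*√34/200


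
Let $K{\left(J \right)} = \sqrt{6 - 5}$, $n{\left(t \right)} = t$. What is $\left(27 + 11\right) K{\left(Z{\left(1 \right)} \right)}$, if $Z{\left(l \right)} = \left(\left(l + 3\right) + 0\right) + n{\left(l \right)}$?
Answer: $38$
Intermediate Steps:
$Z{\left(l \right)} = 3 + 2 l$ ($Z{\left(l \right)} = \left(\left(l + 3\right) + 0\right) + l = \left(\left(3 + l\right) + 0\right) + l = \left(3 + l\right) + l = 3 + 2 l$)
$K{\left(J \right)} = 1$ ($K{\left(J \right)} = \sqrt{1} = 1$)
$\left(27 + 11\right) K{\left(Z{\left(1 \right)} \right)} = \left(27 + 11\right) 1 = 38 \cdot 1 = 38$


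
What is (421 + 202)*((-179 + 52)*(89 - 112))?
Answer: 1819783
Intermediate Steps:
(421 + 202)*((-179 + 52)*(89 - 112)) = 623*(-127*(-23)) = 623*2921 = 1819783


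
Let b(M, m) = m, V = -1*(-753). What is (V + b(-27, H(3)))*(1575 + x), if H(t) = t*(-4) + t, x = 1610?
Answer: 2369640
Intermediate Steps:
H(t) = -3*t (H(t) = -4*t + t = -3*t)
V = 753
(V + b(-27, H(3)))*(1575 + x) = (753 - 3*3)*(1575 + 1610) = (753 - 9)*3185 = 744*3185 = 2369640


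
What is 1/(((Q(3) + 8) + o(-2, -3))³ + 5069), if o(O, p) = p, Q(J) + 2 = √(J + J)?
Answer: 2575/13257983 - 33*√6/26515966 ≈ 0.00019117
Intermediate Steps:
Q(J) = -2 + √2*√J (Q(J) = -2 + √(J + J) = -2 + √(2*J) = -2 + √2*√J)
1/(((Q(3) + 8) + o(-2, -3))³ + 5069) = 1/((((-2 + √2*√3) + 8) - 3)³ + 5069) = 1/((((-2 + √6) + 8) - 3)³ + 5069) = 1/(((6 + √6) - 3)³ + 5069) = 1/((3 + √6)³ + 5069) = 1/(5069 + (3 + √6)³)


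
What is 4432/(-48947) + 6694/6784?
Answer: 148792265/166028224 ≈ 0.89619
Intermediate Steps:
4432/(-48947) + 6694/6784 = 4432*(-1/48947) + 6694*(1/6784) = -4432/48947 + 3347/3392 = 148792265/166028224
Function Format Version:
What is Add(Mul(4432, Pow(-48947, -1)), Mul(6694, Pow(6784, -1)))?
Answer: Rational(148792265, 166028224) ≈ 0.89619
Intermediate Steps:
Add(Mul(4432, Pow(-48947, -1)), Mul(6694, Pow(6784, -1))) = Add(Mul(4432, Rational(-1, 48947)), Mul(6694, Rational(1, 6784))) = Add(Rational(-4432, 48947), Rational(3347, 3392)) = Rational(148792265, 166028224)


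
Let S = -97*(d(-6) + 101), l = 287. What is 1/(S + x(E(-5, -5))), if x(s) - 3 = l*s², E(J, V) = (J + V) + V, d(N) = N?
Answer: 1/55363 ≈ 1.8063e-5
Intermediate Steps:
E(J, V) = J + 2*V
x(s) = 3 + 287*s²
S = -9215 (S = -97*(-6 + 101) = -97*95 = -9215)
1/(S + x(E(-5, -5))) = 1/(-9215 + (3 + 287*(-5 + 2*(-5))²)) = 1/(-9215 + (3 + 287*(-5 - 10)²)) = 1/(-9215 + (3 + 287*(-15)²)) = 1/(-9215 + (3 + 287*225)) = 1/(-9215 + (3 + 64575)) = 1/(-9215 + 64578) = 1/55363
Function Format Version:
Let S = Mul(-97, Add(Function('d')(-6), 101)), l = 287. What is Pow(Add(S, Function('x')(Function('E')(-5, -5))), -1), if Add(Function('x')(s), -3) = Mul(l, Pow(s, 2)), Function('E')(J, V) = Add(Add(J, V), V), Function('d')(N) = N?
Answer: Rational(1, 55363) ≈ 1.8063e-5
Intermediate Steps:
Function('E')(J, V) = Add(J, Mul(2, V))
Function('x')(s) = Add(3, Mul(287, Pow(s, 2)))
S = -9215 (S = Mul(-97, Add(-6, 101)) = Mul(-97, 95) = -9215)
Pow(Add(S, Function('x')(Function('E')(-5, -5))), -1) = Pow(Add(-9215, Add(3, Mul(287, Pow(Add(-5, Mul(2, -5)), 2)))), -1) = Pow(Add(-9215, Add(3, Mul(287, Pow(Add(-5, -10), 2)))), -1) = Pow(Add(-9215, Add(3, Mul(287, Pow(-15, 2)))), -1) = Pow(Add(-9215, Add(3, Mul(287, 225))), -1) = Pow(Add(-9215, Add(3, 64575)), -1) = Pow(Add(-9215, 64578), -1) = Pow(55363, -1) = Rational(1, 55363)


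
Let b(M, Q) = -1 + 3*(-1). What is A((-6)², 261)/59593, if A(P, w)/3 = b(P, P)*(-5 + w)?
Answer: -3072/59593 ≈ -0.051550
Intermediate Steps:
b(M, Q) = -4 (b(M, Q) = -1 - 3 = -4)
A(P, w) = 60 - 12*w (A(P, w) = 3*(-4*(-5 + w)) = 3*(20 - 4*w) = 60 - 12*w)
A((-6)², 261)/59593 = (60 - 12*261)/59593 = (60 - 3132)*(1/59593) = -3072*1/59593 = -3072/59593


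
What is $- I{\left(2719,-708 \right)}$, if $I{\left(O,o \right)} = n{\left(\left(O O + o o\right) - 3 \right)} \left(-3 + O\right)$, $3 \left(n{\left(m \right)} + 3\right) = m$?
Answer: $- \frac{21440682508}{3} \approx -7.1469 \cdot 10^{9}$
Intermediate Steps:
$n{\left(m \right)} = -3 + \frac{m}{3}$
$I{\left(O,o \right)} = \left(-3 + O\right) \left(-4 + \frac{O^{2}}{3} + \frac{o^{2}}{3}\right)$ ($I{\left(O,o \right)} = \left(-3 + \frac{\left(O O + o o\right) - 3}{3}\right) \left(-3 + O\right) = \left(-3 + \frac{\left(O^{2} + o^{2}\right) - 3}{3}\right) \left(-3 + O\right) = \left(-3 + \frac{-3 + O^{2} + o^{2}}{3}\right) \left(-3 + O\right) = \left(-3 + \left(-1 + \frac{O^{2}}{3} + \frac{o^{2}}{3}\right)\right) \left(-3 + O\right) = \left(-4 + \frac{O^{2}}{3} + \frac{o^{2}}{3}\right) \left(-3 + O\right) = \left(-3 + O\right) \left(-4 + \frac{O^{2}}{3} + \frac{o^{2}}{3}\right)$)
$- I{\left(2719,-708 \right)} = - \frac{\left(-3 + 2719\right) \left(-12 + 2719^{2} + \left(-708\right)^{2}\right)}{3} = - \frac{2716 \left(-12 + 7392961 + 501264\right)}{3} = - \frac{2716 \cdot 7894213}{3} = \left(-1\right) \frac{21440682508}{3} = - \frac{21440682508}{3}$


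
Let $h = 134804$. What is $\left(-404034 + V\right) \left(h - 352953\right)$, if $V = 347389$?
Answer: $12357050105$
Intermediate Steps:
$\left(-404034 + V\right) \left(h - 352953\right) = \left(-404034 + 347389\right) \left(134804 - 352953\right) = \left(-56645\right) \left(-218149\right) = 12357050105$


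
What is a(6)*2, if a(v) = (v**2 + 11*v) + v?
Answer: 216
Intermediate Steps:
a(v) = v**2 + 12*v
a(6)*2 = (6*(12 + 6))*2 = (6*18)*2 = 108*2 = 216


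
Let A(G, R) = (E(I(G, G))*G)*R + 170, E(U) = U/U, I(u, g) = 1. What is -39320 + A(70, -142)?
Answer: -49090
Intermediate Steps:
E(U) = 1
A(G, R) = 170 + G*R (A(G, R) = (1*G)*R + 170 = G*R + 170 = 170 + G*R)
-39320 + A(70, -142) = -39320 + (170 + 70*(-142)) = -39320 + (170 - 9940) = -39320 - 9770 = -49090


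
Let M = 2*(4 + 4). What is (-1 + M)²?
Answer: 225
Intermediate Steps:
M = 16 (M = 2*8 = 16)
(-1 + M)² = (-1 + 16)² = 15² = 225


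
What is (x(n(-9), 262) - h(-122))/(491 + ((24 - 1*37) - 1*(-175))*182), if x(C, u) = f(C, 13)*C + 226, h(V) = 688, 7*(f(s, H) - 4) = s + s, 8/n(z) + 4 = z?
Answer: -109866/7092085 ≈ -0.015491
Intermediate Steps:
n(z) = 8/(-4 + z)
f(s, H) = 4 + 2*s/7 (f(s, H) = 4 + (s + s)/7 = 4 + (2*s)/7 = 4 + 2*s/7)
x(C, u) = 226 + C*(4 + 2*C/7) (x(C, u) = (4 + 2*C/7)*C + 226 = C*(4 + 2*C/7) + 226 = 226 + C*(4 + 2*C/7))
(x(n(-9), 262) - h(-122))/(491 + ((24 - 1*37) - 1*(-175))*182) = ((226 + 2*(8/(-4 - 9))*(14 + 8/(-4 - 9))/7) - 1*688)/(491 + ((24 - 1*37) - 1*(-175))*182) = ((226 + 2*(8/(-13))*(14 + 8/(-13))/7) - 688)/(491 + ((24 - 37) + 175)*182) = ((226 + 2*(8*(-1/13))*(14 + 8*(-1/13))/7) - 688)/(491 + (-13 + 175)*182) = ((226 + (2/7)*(-8/13)*(14 - 8/13)) - 688)/(491 + 162*182) = ((226 + (2/7)*(-8/13)*(174/13)) - 688)/(491 + 29484) = ((226 - 2784/1183) - 688)/29975 = (264574/1183 - 688)*(1/29975) = -549330/1183*1/29975 = -109866/7092085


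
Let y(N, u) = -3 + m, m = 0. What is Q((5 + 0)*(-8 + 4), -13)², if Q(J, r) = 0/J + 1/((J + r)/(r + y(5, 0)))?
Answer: 256/1089 ≈ 0.23508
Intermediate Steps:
y(N, u) = -3 (y(N, u) = -3 + 0 = -3)
Q(J, r) = (-3 + r)/(J + r) (Q(J, r) = 0/J + 1/((J + r)/(r - 3)) = 0 + 1/((J + r)/(-3 + r)) = 0 + 1*((-3 + r)/(J + r)) = 0 + (-3 + r)/(J + r) = (-3 + r)/(J + r))
Q((5 + 0)*(-8 + 4), -13)² = ((-3 - 13)/((5 + 0)*(-8 + 4) - 13))² = (-16/(5*(-4) - 13))² = (-16/(-20 - 13))² = (-16/(-33))² = (-1/33*(-16))² = (16/33)² = 256/1089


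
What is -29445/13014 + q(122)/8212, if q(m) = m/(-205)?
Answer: -2065461142/912856185 ≈ -2.2626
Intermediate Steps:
q(m) = -m/205 (q(m) = m*(-1/205) = -m/205)
-29445/13014 + q(122)/8212 = -29445/13014 - 1/205*122/8212 = -29445*1/13014 - 122/205*1/8212 = -9815/4338 - 61/841730 = -2065461142/912856185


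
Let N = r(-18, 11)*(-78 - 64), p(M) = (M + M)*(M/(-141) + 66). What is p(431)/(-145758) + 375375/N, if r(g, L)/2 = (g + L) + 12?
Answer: -772552455925/2918366676 ≈ -264.72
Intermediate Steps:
p(M) = 2*M*(66 - M/141) (p(M) = (2*M)*(M*(-1/141) + 66) = (2*M)*(-M/141 + 66) = (2*M)*(66 - M/141) = 2*M*(66 - M/141))
r(g, L) = 24 + 2*L + 2*g (r(g, L) = 2*((g + L) + 12) = 2*((L + g) + 12) = 2*(12 + L + g) = 24 + 2*L + 2*g)
N = -1420 (N = (24 + 2*11 + 2*(-18))*(-78 - 64) = (24 + 22 - 36)*(-142) = 10*(-142) = -1420)
p(431)/(-145758) + 375375/N = ((2/141)*431*(9306 - 1*431))/(-145758) + 375375/(-1420) = ((2/141)*431*(9306 - 431))*(-1/145758) + 375375*(-1/1420) = ((2/141)*431*8875)*(-1/145758) - 75075/284 = (7650250/141)*(-1/145758) - 75075/284 = -3825125/10275939 - 75075/284 = -772552455925/2918366676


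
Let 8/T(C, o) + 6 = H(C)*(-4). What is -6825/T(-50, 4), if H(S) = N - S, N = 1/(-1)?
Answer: 689325/4 ≈ 1.7233e+5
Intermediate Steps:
N = -1
H(S) = -1 - S
T(C, o) = 8/(-2 + 4*C) (T(C, o) = 8/(-6 + (-1 - C)*(-4)) = 8/(-6 + (4 + 4*C)) = 8/(-2 + 4*C))
-6825/T(-50, 4) = -6825/(4/(-1 + 2*(-50))) = -6825/(4/(-1 - 100)) = -6825/(4/(-101)) = -6825/(4*(-1/101)) = -6825/(-4/101) = -6825*(-101/4) = 689325/4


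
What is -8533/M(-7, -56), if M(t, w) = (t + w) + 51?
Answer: 8533/12 ≈ 711.08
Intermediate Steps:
M(t, w) = 51 + t + w
-8533/M(-7, -56) = -8533/(51 - 7 - 56) = -8533/(-12) = -8533*(-1/12) = 8533/12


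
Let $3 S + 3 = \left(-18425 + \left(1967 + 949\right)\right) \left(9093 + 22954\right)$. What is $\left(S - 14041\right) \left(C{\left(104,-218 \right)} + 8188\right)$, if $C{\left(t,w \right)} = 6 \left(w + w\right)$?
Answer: $- \frac{2769613021028}{3} \approx -9.232 \cdot 10^{11}$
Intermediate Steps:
$C{\left(t,w \right)} = 12 w$ ($C{\left(t,w \right)} = 6 \cdot 2 w = 12 w$)
$S = - \frac{497016926}{3}$ ($S = -1 + \frac{\left(-18425 + \left(1967 + 949\right)\right) \left(9093 + 22954\right)}{3} = -1 + \frac{\left(-18425 + 2916\right) 32047}{3} = -1 + \frac{\left(-15509\right) 32047}{3} = -1 + \frac{1}{3} \left(-497016923\right) = -1 - \frac{497016923}{3} = - \frac{497016926}{3} \approx -1.6567 \cdot 10^{8}$)
$\left(S - 14041\right) \left(C{\left(104,-218 \right)} + 8188\right) = \left(- \frac{497016926}{3} - 14041\right) \left(12 \left(-218\right) + 8188\right) = - \frac{497059049 \left(-2616 + 8188\right)}{3} = \left(- \frac{497059049}{3}\right) 5572 = - \frac{2769613021028}{3}$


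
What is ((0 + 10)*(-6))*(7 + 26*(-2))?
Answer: 2700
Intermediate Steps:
((0 + 10)*(-6))*(7 + 26*(-2)) = (10*(-6))*(7 - 52) = -60*(-45) = 2700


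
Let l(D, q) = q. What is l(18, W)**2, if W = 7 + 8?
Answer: 225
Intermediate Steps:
W = 15
l(18, W)**2 = 15**2 = 225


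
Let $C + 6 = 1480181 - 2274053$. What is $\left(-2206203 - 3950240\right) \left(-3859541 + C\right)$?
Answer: $28648508828617$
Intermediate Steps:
$C = -793878$ ($C = -6 + \left(1480181 - 2274053\right) = -6 - 793872 = -793878$)
$\left(-2206203 - 3950240\right) \left(-3859541 + C\right) = \left(-2206203 - 3950240\right) \left(-3859541 - 793878\right) = \left(-6156443\right) \left(-4653419\right) = 28648508828617$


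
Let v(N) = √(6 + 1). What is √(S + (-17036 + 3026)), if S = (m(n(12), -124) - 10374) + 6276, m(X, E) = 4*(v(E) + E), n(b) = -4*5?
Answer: 2*√(-4651 + √7) ≈ 136.36*I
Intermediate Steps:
n(b) = -20
v(N) = √7
m(X, E) = 4*E + 4*√7 (m(X, E) = 4*(√7 + E) = 4*(E + √7) = 4*E + 4*√7)
S = -4594 + 4*√7 (S = ((4*(-124) + 4*√7) - 10374) + 6276 = ((-496 + 4*√7) - 10374) + 6276 = (-10870 + 4*√7) + 6276 = -4594 + 4*√7 ≈ -4583.4)
√(S + (-17036 + 3026)) = √((-4594 + 4*√7) + (-17036 + 3026)) = √((-4594 + 4*√7) - 14010) = √(-18604 + 4*√7)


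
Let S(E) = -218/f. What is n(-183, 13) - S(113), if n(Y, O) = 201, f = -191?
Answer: 38173/191 ≈ 199.86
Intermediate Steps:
S(E) = 218/191 (S(E) = -218/(-191) = -218*(-1/191) = 218/191)
n(-183, 13) - S(113) = 201 - 1*218/191 = 201 - 218/191 = 38173/191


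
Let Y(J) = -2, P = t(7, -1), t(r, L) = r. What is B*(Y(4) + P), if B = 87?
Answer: 435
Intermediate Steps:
P = 7
B*(Y(4) + P) = 87*(-2 + 7) = 87*5 = 435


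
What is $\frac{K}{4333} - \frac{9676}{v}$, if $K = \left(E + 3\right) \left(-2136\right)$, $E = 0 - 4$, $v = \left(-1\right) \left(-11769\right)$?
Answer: $- \frac{16787524}{50995077} \approx -0.3292$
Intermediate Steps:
$v = 11769$
$E = -4$
$K = 2136$ ($K = \left(-4 + 3\right) \left(-2136\right) = \left(-1\right) \left(-2136\right) = 2136$)
$\frac{K}{4333} - \frac{9676}{v} = \frac{2136}{4333} - \frac{9676}{11769} = - \frac{16787524}{50995077}$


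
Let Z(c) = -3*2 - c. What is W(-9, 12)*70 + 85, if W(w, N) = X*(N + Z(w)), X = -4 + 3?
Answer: -965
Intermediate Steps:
Z(c) = -6 - c
X = -1
W(w, N) = 6 + w - N (W(w, N) = -(N + (-6 - w)) = -(-6 + N - w) = 6 + w - N)
W(-9, 12)*70 + 85 = (6 - 9 - 1*12)*70 + 85 = (6 - 9 - 12)*70 + 85 = -15*70 + 85 = -1050 + 85 = -965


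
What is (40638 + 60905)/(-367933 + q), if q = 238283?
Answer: -101543/129650 ≈ -0.78321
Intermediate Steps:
(40638 + 60905)/(-367933 + q) = (40638 + 60905)/(-367933 + 238283) = 101543/(-129650) = 101543*(-1/129650) = -101543/129650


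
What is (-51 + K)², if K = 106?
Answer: 3025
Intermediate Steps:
(-51 + K)² = (-51 + 106)² = 55² = 3025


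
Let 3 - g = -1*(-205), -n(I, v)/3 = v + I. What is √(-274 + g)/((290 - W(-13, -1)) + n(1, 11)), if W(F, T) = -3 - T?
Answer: I*√119/128 ≈ 0.085224*I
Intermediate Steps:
n(I, v) = -3*I - 3*v (n(I, v) = -3*(v + I) = -3*(I + v) = -3*I - 3*v)
g = -202 (g = 3 - (-1)*(-205) = 3 - 1*205 = 3 - 205 = -202)
√(-274 + g)/((290 - W(-13, -1)) + n(1, 11)) = √(-274 - 202)/((290 - (-3 - 1*(-1))) + (-3*1 - 3*11)) = √(-476)/((290 - (-3 + 1)) + (-3 - 33)) = (2*I*√119)/((290 - 1*(-2)) - 36) = (2*I*√119)/((290 + 2) - 36) = (2*I*√119)/(292 - 36) = (2*I*√119)/256 = I*√119/128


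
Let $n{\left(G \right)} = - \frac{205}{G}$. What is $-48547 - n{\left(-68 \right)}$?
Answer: $- \frac{3301401}{68} \approx -48550.0$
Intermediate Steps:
$-48547 - n{\left(-68 \right)} = -48547 - - \frac{205}{-68} = -48547 - \left(-205\right) \left(- \frac{1}{68}\right) = -48547 - \frac{205}{68} = - \frac{3301401}{68}$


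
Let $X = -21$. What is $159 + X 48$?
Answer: $-849$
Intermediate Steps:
$159 + X 48 = 159 - 1008 = -849$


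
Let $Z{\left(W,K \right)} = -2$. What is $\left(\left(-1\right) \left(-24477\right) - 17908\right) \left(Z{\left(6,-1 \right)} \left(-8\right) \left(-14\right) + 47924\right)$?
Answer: $313341300$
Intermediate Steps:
$\left(\left(-1\right) \left(-24477\right) - 17908\right) \left(Z{\left(6,-1 \right)} \left(-8\right) \left(-14\right) + 47924\right) = \left(\left(-1\right) \left(-24477\right) - 17908\right) \left(\left(-2\right) \left(-8\right) \left(-14\right) + 47924\right) = \left(24477 - 17908\right) \left(16 \left(-14\right) + 47924\right) = 6569 \left(-224 + 47924\right) = 6569 \cdot 47700 = 313341300$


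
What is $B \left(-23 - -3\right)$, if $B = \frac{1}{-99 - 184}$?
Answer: $\frac{20}{283} \approx 0.070671$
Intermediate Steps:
$B = - \frac{1}{283}$ ($B = \frac{1}{-283} = - \frac{1}{283} \approx -0.0035336$)
$B \left(-23 - -3\right) = - \frac{-23 - -3}{283} = - \frac{-23 + 3}{283} = \left(- \frac{1}{283}\right) \left(-20\right) = \frac{20}{283}$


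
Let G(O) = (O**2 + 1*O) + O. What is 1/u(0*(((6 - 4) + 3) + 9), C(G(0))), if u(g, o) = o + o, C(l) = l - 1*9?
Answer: -1/18 ≈ -0.055556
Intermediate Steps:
G(O) = O**2 + 2*O (G(O) = (O**2 + O) + O = (O + O**2) + O = O**2 + 2*O)
C(l) = -9 + l (C(l) = l - 9 = -9 + l)
u(g, o) = 2*o
1/u(0*(((6 - 4) + 3) + 9), C(G(0))) = 1/(2*(-9 + 0*(2 + 0))) = 1/(2*(-9 + 0*2)) = 1/(2*(-9 + 0)) = 1/(2*(-9)) = 1/(-18) = -1/18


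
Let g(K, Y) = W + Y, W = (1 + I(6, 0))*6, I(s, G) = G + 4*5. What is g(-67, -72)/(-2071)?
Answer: -54/2071 ≈ -0.026074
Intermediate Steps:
I(s, G) = 20 + G (I(s, G) = G + 20 = 20 + G)
W = 126 (W = (1 + (20 + 0))*6 = (1 + 20)*6 = 21*6 = 126)
g(K, Y) = 126 + Y
g(-67, -72)/(-2071) = (126 - 72)/(-2071) = 54*(-1/2071) = -54/2071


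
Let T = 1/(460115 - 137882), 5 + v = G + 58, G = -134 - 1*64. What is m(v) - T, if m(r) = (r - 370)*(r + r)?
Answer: 48125498549/322233 ≈ 1.4935e+5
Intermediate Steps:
G = -198 (G = -134 - 64 = -198)
v = -145 (v = -5 + (-198 + 58) = -5 - 140 = -145)
m(r) = 2*r*(-370 + r) (m(r) = (-370 + r)*(2*r) = 2*r*(-370 + r))
T = 1/322233 ≈ 3.1033e-6
m(v) - T = 2*(-145)*(-370 - 145) - 1*1/322233 = 2*(-145)*(-515) - 1/322233 = 149350 - 1/322233 = 48125498549/322233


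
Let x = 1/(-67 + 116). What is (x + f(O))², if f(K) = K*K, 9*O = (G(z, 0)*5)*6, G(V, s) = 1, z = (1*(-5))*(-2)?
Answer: 24098281/194481 ≈ 123.91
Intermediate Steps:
z = 10 (z = -5*(-2) = 10)
x = 1/49 ≈ 0.020408
O = 10/3 (O = ((1*5)*6)/9 = (5*6)/9 = (⅑)*30 = 10/3 ≈ 3.3333)
f(K) = K²
(x + f(O))² = (1/49 + (10/3)²)² = (1/49 + 100/9)² = (4909/441)² = 24098281/194481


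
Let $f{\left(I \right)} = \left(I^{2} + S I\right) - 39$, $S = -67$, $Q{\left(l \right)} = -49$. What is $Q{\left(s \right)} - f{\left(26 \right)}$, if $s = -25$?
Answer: $1056$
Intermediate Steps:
$f{\left(I \right)} = -39 + I^{2} - 67 I$ ($f{\left(I \right)} = \left(I^{2} - 67 I\right) - 39 = -39 + I^{2} - 67 I$)
$Q{\left(s \right)} - f{\left(26 \right)} = -49 - \left(-39 + 26^{2} - 1742\right) = -49 - \left(-39 + 676 - 1742\right) = -49 - -1105 = -49 + 1105 = 1056$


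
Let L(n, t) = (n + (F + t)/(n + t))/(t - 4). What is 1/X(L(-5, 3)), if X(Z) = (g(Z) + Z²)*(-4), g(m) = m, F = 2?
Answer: -1/255 ≈ -0.0039216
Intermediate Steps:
L(n, t) = (n + (2 + t)/(n + t))/(-4 + t) (L(n, t) = (n + (2 + t)/(n + t))/(t - 4) = (n + (2 + t)/(n + t))/(-4 + t))
X(Z) = -4*Z - 4*Z² (X(Z) = (Z + Z²)*(-4) = -4*Z - 4*Z²)
1/X(L(-5, 3)) = 1/(4*((2 + 3 + (-5)² - 5*3)/(3² - 4*(-5) - 4*3 - 5*3))*(-1 - (2 + 3 + (-5)² - 5*3)/(3² - 4*(-5) - 4*3 - 5*3))) = 1/(4*((2 + 3 + 25 - 15)/(9 + 20 - 12 - 15))*(-1 - (2 + 3 + 25 - 15)/(9 + 20 - 12 - 15))) = 1/(4*(15/2)*(-1 - 15/2)) = 1/(4*(15/2)*(-17/2)) = 1/(-255) = -1/255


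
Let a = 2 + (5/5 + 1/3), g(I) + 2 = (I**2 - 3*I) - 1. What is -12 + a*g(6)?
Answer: 38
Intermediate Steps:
g(I) = -3 + I**2 - 3*I (g(I) = -2 + ((I**2 - 3*I) - 1) = -2 + (-1 + I**2 - 3*I) = -3 + I**2 - 3*I)
a = 10/3 (a = 2 + (5*(1/5) + 1*(1/3)) = 2 + (1 + 1/3) = 2 + 4/3 = 10/3 ≈ 3.3333)
-12 + a*g(6) = -12 + 10*(-3 + 6**2 - 3*6)/3 = -12 + 10*(-3 + 36 - 18)/3 = -12 + (10/3)*15 = -12 + 50 = 38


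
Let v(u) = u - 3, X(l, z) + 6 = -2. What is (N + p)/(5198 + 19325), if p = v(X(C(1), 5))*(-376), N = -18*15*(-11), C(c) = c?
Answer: 7106/24523 ≈ 0.28977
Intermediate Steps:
X(l, z) = -8 (X(l, z) = -6 - 2 = -8)
N = 2970 (N = -270*(-11) = 2970)
v(u) = -3 + u
p = 4136 (p = (-3 - 8)*(-376) = -11*(-376) = 4136)
(N + p)/(5198 + 19325) = (2970 + 4136)/(5198 + 19325) = 7106/24523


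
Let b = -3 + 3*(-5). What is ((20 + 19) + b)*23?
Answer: 483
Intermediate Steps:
b = -18 (b = -3 - 15 = -18)
((20 + 19) + b)*23 = ((20 + 19) - 18)*23 = (39 - 18)*23 = 21*23 = 483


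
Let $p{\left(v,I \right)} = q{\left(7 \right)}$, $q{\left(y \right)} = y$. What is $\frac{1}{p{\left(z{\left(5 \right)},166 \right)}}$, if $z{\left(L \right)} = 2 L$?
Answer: $\frac{1}{7} \approx 0.14286$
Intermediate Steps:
$p{\left(v,I \right)} = 7$
$\frac{1}{p{\left(z{\left(5 \right)},166 \right)}} = \frac{1}{7}$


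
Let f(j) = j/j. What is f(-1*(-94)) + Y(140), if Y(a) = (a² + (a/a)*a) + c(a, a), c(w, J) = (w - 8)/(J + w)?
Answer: 1381903/70 ≈ 19741.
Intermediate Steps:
c(w, J) = (-8 + w)/(J + w)
Y(a) = a + a² + (-8 + a)/(2*a) (Y(a) = (a² + (a/a)*a) + (-8 + a)/(a + a) = (a² + 1*a) + (-8 + a)/((2*a)) = (a² + a) + (1/(2*a))*(-8 + a) = (a + a²) + (-8 + a)/(2*a) = a + a² + (-8 + a)/(2*a))
f(j) = 1
f(-1*(-94)) + Y(140) = 1 + (½ + 140 + 140² - 4/140) = 1 + (½ + 140 + 19600 - 4*1/140) = 1 + (½ + 140 + 19600 - 1/35) = 1 + 1381833/70 = 1381903/70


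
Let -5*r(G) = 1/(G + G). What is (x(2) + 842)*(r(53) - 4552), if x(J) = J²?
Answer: -1020513303/265 ≈ -3.8510e+6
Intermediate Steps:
r(G) = -1/(10*G) (r(G) = -1/(5*(G + G)) = -1/(2*G)/5 = -1/(10*G))
(x(2) + 842)*(r(53) - 4552) = (2² + 842)*(-⅒/53 - 4552) = (4 + 842)*(-⅒*1/53 - 4552) = 846*(-1/530 - 4552) = 846*(-2412561/530) = -1020513303/265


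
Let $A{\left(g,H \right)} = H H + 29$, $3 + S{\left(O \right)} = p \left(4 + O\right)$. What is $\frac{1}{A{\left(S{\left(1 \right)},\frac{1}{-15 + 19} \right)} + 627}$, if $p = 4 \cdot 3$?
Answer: $\frac{16}{10497} \approx 0.0015242$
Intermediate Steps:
$p = 12$
$S{\left(O \right)} = 45 + 12 O$ ($S{\left(O \right)} = -3 + 12 \left(4 + O\right) = -3 + \left(48 + 12 O\right) = 45 + 12 O$)
$A{\left(g,H \right)} = 29 + H^{2}$ ($A{\left(g,H \right)} = H^{2} + 29 = 29 + H^{2}$)
$\frac{1}{A{\left(S{\left(1 \right)},\frac{1}{-15 + 19} \right)} + 627} = \frac{1}{\left(29 + \left(\frac{1}{-15 + 19}\right)^{2}\right) + 627} = \frac{1}{\left(29 + \left(\frac{1}{4}\right)^{2}\right) + 627} = \frac{1}{\left(29 + \frac{1}{16}\right) + 627} = \frac{1}{\frac{465}{16} + 627} = \frac{1}{\frac{10497}{16}} = \frac{16}{10497}$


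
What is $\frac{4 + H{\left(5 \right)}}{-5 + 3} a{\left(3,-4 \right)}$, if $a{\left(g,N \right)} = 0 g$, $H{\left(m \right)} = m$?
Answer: $0$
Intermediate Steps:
$a{\left(g,N \right)} = 0$
$\frac{4 + H{\left(5 \right)}}{-5 + 3} a{\left(3,-4 \right)} = \frac{4 + 5}{-5 + 3} \cdot 0 = \frac{9}{-2} \cdot 0 = 9 \left(- \frac{1}{2}\right) 0 = \left(- \frac{9}{2}\right) 0 = 0$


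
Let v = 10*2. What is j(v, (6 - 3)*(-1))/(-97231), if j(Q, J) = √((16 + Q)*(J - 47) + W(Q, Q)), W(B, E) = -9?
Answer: -3*I*√201/97231 ≈ -0.00043744*I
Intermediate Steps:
v = 20
j(Q, J) = √(-9 + (-47 + J)*(16 + Q)) (j(Q, J) = √((16 + Q)*(J - 47) - 9) = √((16 + Q)*(-47 + J) - 9) = √((-47 + J)*(16 + Q) - 9) = √(-9 + (-47 + J)*(16 + Q)))
j(v, (6 - 3)*(-1))/(-97231) = √(-761 - 47*20 + 16*((6 - 3)*(-1)) + ((6 - 3)*(-1))*20)/(-97231) = √(-761 - 940 + 16*(3*(-1)) + (3*(-1))*20)*(-1/97231) = √(-761 - 940 + 16*(-3) - 3*20)*(-1/97231) = √(-761 - 940 - 48 - 60)*(-1/97231) = √(-1809)*(-1/97231) = (3*I*√201)*(-1/97231) = -3*I*√201/97231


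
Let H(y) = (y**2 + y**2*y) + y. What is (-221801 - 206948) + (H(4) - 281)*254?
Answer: -478787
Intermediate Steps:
H(y) = y + y**2 + y**3 (H(y) = (y**2 + y**3) + y = y + y**2 + y**3)
(-221801 - 206948) + (H(4) - 281)*254 = (-221801 - 206948) + (4*(1 + 4 + 4**2) - 281)*254 = -428749 + (4*(1 + 4 + 16) - 281)*254 = -428749 + (4*21 - 281)*254 = -428749 + (84 - 281)*254 = -428749 - 197*254 = -428749 - 50038 = -478787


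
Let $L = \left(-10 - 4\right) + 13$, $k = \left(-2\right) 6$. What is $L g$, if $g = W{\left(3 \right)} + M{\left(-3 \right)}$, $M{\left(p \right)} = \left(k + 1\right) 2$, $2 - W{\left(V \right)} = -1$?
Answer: $19$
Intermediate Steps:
$k = -12$
$W{\left(V \right)} = 3$ ($W{\left(V \right)} = 2 - -1 = 2 + 1 = 3$)
$M{\left(p \right)} = -22$ ($M{\left(p \right)} = \left(-12 + 1\right) 2 = \left(-11\right) 2 = -22$)
$g = -19$ ($g = 3 - 22 = -19$)
$L = -1$ ($L = -14 + 13 = -1$)
$L g = \left(-1\right) \left(-19\right) = 19$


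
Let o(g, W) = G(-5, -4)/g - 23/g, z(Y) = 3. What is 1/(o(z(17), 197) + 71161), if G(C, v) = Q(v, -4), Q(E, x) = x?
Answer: 1/71152 ≈ 1.4054e-5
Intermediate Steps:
G(C, v) = -4
o(g, W) = -27/g (o(g, W) = -4/g - 23/g = -27/g)
1/(o(z(17), 197) + 71161) = 1/(-27/3 + 71161) = 1/(-27*⅓ + 71161) = 1/(-9 + 71161) = 1/71152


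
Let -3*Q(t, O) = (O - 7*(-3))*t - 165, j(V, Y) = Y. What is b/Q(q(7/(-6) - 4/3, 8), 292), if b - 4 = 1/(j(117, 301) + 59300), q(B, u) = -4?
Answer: 238405/28151539 ≈ 0.0084686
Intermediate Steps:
b = 238405/59601 (b = 4 + 1/(301 + 59300) = 4 + 1/59601 = 238405/59601 ≈ 4.0000)
Q(t, O) = 55 - t*(21 + O)/3 (Q(t, O) = -((O - 7*(-3))*t - 165)/3 = -((O + 21)*t - 165)/3 = -((21 + O)*t - 165)/3 = -(t*(21 + O) - 165)/3 = -(-165 + t*(21 + O))/3 = 55 - t*(21 + O)/3)
b/Q(q(7/(-6) - 4/3, 8), 292) = 238405/(59601*(55 - 7*(-4) - ⅓*292*(-4))) = 238405/(59601*(55 + 28 + 1168/3)) = 238405/(59601*(1417/3)) = (238405/59601)*(3/1417) = 238405/28151539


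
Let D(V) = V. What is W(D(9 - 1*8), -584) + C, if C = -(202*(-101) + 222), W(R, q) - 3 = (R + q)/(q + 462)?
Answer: 2462909/122 ≈ 20188.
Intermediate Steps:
W(R, q) = 3 + (R + q)/(462 + q) (W(R, q) = 3 + (R + q)/(q + 462) = 3 + (R + q)/(462 + q))
C = 20180 (C = -(-20402 + 222) = -1*(-20180) = 20180)
W(D(9 - 1*8), -584) + C = (1386 + (9 - 1*8) + 4*(-584))/(462 - 584) + 20180 = (1386 + (9 - 8) - 2336)/(-122) + 20180 = -(1386 + 1 - 2336)/122 + 20180 = -1/122*(-949) + 20180 = 949/122 + 20180 = 2462909/122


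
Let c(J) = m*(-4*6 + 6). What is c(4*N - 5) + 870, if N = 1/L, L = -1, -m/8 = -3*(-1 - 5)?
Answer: 3462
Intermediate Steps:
m = -144 (m = -(-24)*(-1 - 5) = -(-24)*(-6) = -8*18 = -144)
N = -1 (N = 1/(-1) = 1*(-1) = -1)
c(J) = 2592 (c(J) = -144*(-4*6 + 6) = -144*(-24 + 6) = -144*(-18) = 2592)
c(4*N - 5) + 870 = 2592 + 870 = 3462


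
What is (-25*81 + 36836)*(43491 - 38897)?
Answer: 159921734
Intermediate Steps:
(-25*81 + 36836)*(43491 - 38897) = (-2025 + 36836)*4594 = 34811*4594 = 159921734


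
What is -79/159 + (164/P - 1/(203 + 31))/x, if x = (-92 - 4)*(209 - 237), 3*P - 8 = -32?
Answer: -8408875/16668288 ≈ -0.50448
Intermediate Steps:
P = -8 (P = 8/3 + (1/3)*(-32) = 8/3 - 32/3 = -8)
x = 2688 (x = -96*(-28) = 2688)
-79/159 + (164/P - 1/(203 + 31))/x = -79/159 + (164/(-8) - 1/(203 + 31))/2688 = -79*1/159 + (164*(-1/8) - 1/234)*(1/2688) = -79/159 + (-41/2 - 1*1/234)*(1/2688) = -79/159 + (-41/2 - 1/234)*(1/2688) = -79/159 - 2399/117*1/2688 = -79/159 - 2399/314496 = -8408875/16668288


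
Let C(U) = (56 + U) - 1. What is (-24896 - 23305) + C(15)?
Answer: -48131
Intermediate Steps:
C(U) = 55 + U
(-24896 - 23305) + C(15) = (-24896 - 23305) + (55 + 15) = -48201 + 70 = -48131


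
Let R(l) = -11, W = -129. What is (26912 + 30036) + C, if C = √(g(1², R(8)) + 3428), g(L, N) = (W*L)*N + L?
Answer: 56948 + 4*√303 ≈ 57018.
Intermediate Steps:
g(L, N) = L - 129*L*N (g(L, N) = (-129*L)*N + L = -129*L*N + L = L - 129*L*N)
C = 4*√303 (C = √(1²*(1 - 129*(-11)) + 3428) = √(1*(1 + 1419) + 3428) = √(1*1420 + 3428) = √(1420 + 3428) = √4848 = 4*√303 ≈ 69.628)
(26912 + 30036) + C = (26912 + 30036) + 4*√303 = 56948 + 4*√303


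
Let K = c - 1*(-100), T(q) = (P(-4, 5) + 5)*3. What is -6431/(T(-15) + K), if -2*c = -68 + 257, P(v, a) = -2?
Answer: -12862/29 ≈ -443.52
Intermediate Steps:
c = -189/2 (c = -(-68 + 257)/2 = -½*189 = -189/2 ≈ -94.500)
T(q) = 9 (T(q) = (-2 + 5)*3 = 3*3 = 9)
K = 11/2 (K = -189/2 - 1*(-100) = -189/2 + 100 = 11/2 ≈ 5.5000)
-6431/(T(-15) + K) = -6431/(9 + 11/2) = -6431/(29/2) = (2/29)*(-6431) = -12862/29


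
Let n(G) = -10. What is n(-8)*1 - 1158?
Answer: -1168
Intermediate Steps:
n(-8)*1 - 1158 = -10*1 - 1158 = -10 - 1158 = -1168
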